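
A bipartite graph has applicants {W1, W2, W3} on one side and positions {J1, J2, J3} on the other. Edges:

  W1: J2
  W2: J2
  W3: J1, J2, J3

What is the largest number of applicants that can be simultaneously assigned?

2

Unit-capacity flow: source→left, listed edges, right→sink; max matching = max flow.
Augmenting path W1→J2 (+1); matched 1.
Augmenting path W3→J1 (+1); matched 2.
No augmenting path remains; maximum matching = 2.
König certificate: {W3, J2} is a vertex cover of size 2 (every listed pair touches it), so no matching can be larger.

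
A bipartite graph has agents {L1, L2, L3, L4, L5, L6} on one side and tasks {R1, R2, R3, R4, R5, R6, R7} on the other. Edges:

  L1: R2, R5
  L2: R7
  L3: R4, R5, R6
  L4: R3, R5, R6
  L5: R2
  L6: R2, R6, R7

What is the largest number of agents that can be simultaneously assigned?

6

Unit-capacity flow: source→left, listed edges, right→sink; max matching = max flow.
Augmenting path L1→R2 (+1); matched 1.
Augmenting path L2→R7 (+1); matched 2.
Augmenting path L3→R4 (+1); matched 3.
Augmenting path L4→R3 (+1); matched 4.
Augmenting path L6→R6 (+1); matched 5.
Augmenting path L5→R2→L1→R5 (+1); matched 6.
No augmenting path remains; maximum matching = 6.
König certificate: {L1, L2, L3, L4, L5, L6} is a vertex cover of size 6 (every listed pair touches it), so no matching can be larger.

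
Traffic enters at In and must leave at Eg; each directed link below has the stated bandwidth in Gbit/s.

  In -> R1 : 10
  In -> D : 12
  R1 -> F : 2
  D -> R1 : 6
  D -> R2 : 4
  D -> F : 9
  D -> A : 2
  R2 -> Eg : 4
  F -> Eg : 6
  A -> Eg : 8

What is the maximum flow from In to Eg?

Augment In→R1→F→Eg: bottleneck 2, flow now 2.
Augment In→D→R2→Eg: bottleneck 4, flow now 6.
Augment In→D→F→Eg: bottleneck 4, flow now 10.
Augment In→D→A→Eg: bottleneck 2, flow now 12.
No augmenting path remains; maximum flow = 12.
In the residual graph, reachable from In: {In, R1, D, F}.
Min-cut edges: D→R2 (4), D→A (2), F→Eg (6); capacity 4 + 2 + 6 = 12.
This cut is saturated, so no flow can exceed 12.

12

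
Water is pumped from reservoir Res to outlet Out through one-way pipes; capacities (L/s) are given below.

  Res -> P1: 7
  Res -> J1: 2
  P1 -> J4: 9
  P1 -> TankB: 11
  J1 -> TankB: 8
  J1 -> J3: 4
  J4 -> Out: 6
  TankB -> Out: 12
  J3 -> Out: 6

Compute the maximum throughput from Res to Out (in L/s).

Augment Res→P1→J4→Out: bottleneck 6, flow now 6.
Augment Res→P1→TankB→Out: bottleneck 1, flow now 7.
Augment Res→J1→TankB→Out: bottleneck 2, flow now 9.
No augmenting path remains; maximum flow = 9.
In the residual graph, reachable from Res: {Res}.
Min-cut edges: Res→P1 (7), Res→J1 (2); capacity 7 + 2 = 9.
This cut is saturated, so no flow can exceed 9.

9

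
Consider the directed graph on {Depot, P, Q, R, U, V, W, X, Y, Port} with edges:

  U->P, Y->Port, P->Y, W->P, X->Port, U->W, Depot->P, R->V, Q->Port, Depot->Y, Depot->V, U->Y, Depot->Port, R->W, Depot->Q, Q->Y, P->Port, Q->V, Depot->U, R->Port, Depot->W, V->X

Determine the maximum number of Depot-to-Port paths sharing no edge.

5

Assign every edge capacity 1; by Menger, the answer equals the max flow.
Path Depot→Port (+1); total 1.
Path Depot→P→Port (+1); total 2.
Path Depot→Q→Port (+1); total 3.
Path Depot→Y→Port (+1); total 4.
Path Depot→V→X→Port (+1); total 5.
No residual Depot→Port path; max flow = 5.
Certifying cut of size 5: {Depot→Port, Depot→Q, Depot→V, P→Port, Y→Port}.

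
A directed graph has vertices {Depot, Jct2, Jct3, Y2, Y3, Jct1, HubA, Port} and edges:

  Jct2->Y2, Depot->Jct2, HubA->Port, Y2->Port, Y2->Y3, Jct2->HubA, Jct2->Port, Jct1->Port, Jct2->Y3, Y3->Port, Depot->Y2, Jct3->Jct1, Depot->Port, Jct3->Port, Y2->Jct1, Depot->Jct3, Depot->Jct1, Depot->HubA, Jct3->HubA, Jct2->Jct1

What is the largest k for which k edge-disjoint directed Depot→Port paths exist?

Assign every edge capacity 1; by Menger, the answer equals the max flow.
Path Depot→Port (+1); total 1.
Path Depot→Jct2→Port (+1); total 2.
Path Depot→Jct3→Port (+1); total 3.
Path Depot→Y2→Port (+1); total 4.
Path Depot→Jct1→Port (+1); total 5.
Path Depot→HubA→Port (+1); total 6.
No residual Depot→Port path; max flow = 6.
Certifying cut of size 6: {Depot→HubA, Depot→Jct1, Depot→Jct2, Depot→Jct3, Depot→Port, Depot→Y2}.

6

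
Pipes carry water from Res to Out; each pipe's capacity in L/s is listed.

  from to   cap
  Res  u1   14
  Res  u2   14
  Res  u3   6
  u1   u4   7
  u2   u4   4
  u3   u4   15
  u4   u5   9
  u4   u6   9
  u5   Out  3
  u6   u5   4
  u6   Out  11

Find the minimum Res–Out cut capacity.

Augment Res→u1→u4→u5→Out: bottleneck 3, flow now 3.
Augment Res→u1→u4→u6→Out: bottleneck 4, flow now 7.
Augment Res→u2→u4→u6→Out: bottleneck 4, flow now 11.
Augment Res→u3→u4→u6→Out: bottleneck 1, flow now 12.
No augmenting path remains; maximum flow = 12.
By max-flow min-cut, the minimum cut capacity equals the max flow.
In the residual graph, reachable from Res: {Res, u1, u2, u3, u4, u5}.
Min-cut edges: u4→u6 (9), u5→Out (3); capacity 9 + 3 = 12.

12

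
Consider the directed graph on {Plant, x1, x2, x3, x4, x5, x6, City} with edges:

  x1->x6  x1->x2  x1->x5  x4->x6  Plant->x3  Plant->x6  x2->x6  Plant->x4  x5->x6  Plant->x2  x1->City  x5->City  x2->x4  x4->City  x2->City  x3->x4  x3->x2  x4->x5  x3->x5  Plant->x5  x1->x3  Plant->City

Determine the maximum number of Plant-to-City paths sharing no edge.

4

Assign every edge capacity 1; by Menger, the answer equals the max flow.
Path Plant→City (+1); total 1.
Path Plant→x2→City (+1); total 2.
Path Plant→x4→City (+1); total 3.
Path Plant→x5→City (+1); total 4.
No residual Plant→City path; max flow = 4.
Certifying cut of size 4: {Plant→City, x2→City, x4→City, x5→City}.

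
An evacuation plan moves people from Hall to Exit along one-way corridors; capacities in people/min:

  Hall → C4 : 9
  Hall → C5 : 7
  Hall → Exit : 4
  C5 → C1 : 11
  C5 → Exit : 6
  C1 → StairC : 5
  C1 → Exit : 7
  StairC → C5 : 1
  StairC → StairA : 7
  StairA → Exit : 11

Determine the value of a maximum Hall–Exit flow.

11

Augment Hall→Exit: bottleneck 4, flow now 4.
Augment Hall→C5→Exit: bottleneck 6, flow now 10.
Augment Hall→C5→C1→Exit: bottleneck 1, flow now 11.
No augmenting path remains; maximum flow = 11.
In the residual graph, reachable from Hall: {Hall, C4}.
Min-cut edges: Hall→C5 (7), Hall→Exit (4); capacity 7 + 4 = 11.
This cut is saturated, so no flow can exceed 11.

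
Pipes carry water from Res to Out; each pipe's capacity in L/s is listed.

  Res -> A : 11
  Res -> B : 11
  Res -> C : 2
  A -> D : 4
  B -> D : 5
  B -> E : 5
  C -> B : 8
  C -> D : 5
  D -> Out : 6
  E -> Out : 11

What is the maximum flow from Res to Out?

Augment Res→A→D→Out: bottleneck 4, flow now 4.
Augment Res→B→D→Out: bottleneck 2, flow now 6.
Augment Res→B→E→Out: bottleneck 5, flow now 11.
No augmenting path remains; maximum flow = 11.
In the residual graph, reachable from Res: {Res, A, B, C, D}.
Min-cut edges: B→E (5), D→Out (6); capacity 5 + 6 = 11.
This cut is saturated, so no flow can exceed 11.

11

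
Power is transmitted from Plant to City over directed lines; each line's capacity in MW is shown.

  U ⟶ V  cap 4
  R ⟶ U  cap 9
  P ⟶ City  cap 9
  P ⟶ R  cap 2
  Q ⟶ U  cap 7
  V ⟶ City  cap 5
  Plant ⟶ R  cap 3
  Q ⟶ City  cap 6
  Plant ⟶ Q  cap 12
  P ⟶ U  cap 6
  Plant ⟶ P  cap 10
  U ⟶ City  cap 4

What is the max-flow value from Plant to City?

23

Augment Plant→P→City: bottleneck 9, flow now 9.
Augment Plant→Q→City: bottleneck 6, flow now 15.
Augment Plant→P→U→City: bottleneck 1, flow now 16.
Augment Plant→Q→U→City: bottleneck 3, flow now 19.
Augment Plant→Q→U→V→City: bottleneck 3, flow now 22.
Augment Plant→R→U→V→City: bottleneck 1, flow now 23.
No augmenting path remains; maximum flow = 23.
In the residual graph, reachable from Plant: {Plant, P, Q, R, U}.
Min-cut edges: P→City (9), Q→City (6), U→V (4), U→City (4); capacity 9 + 6 + 4 + 4 = 23.
This cut is saturated, so no flow can exceed 23.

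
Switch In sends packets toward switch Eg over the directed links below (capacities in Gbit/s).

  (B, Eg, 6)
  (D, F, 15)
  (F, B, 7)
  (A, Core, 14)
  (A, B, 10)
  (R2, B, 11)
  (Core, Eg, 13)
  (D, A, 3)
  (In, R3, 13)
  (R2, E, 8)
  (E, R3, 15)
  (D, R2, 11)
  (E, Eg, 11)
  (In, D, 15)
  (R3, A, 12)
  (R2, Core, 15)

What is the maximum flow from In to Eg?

Augment In→R3→A→B→Eg: bottleneck 6, flow now 6.
Augment In→R3→A→Core→Eg: bottleneck 6, flow now 12.
Augment In→D→R2→E→Eg: bottleneck 8, flow now 20.
Augment In→D→R2→Core→Eg: bottleneck 3, flow now 23.
Augment In→D→A→Core→Eg: bottleneck 3, flow now 26.
Augment In→D→F→B→A→Core→Eg: bottleneck 1, flow now 27. (uses reverse residual edge)
No augmenting path remains; maximum flow = 27.
In the residual graph, reachable from In: {In, R3}.
Min-cut edges: In→D (15), R3→A (12); capacity 15 + 12 = 27.
This cut is saturated, so no flow can exceed 27.

27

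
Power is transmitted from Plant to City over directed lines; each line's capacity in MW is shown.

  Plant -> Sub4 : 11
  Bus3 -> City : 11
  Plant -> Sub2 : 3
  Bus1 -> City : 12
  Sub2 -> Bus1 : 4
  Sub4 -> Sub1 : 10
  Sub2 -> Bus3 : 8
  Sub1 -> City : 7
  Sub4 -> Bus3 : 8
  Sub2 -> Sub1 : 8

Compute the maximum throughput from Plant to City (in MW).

Augment Plant→Sub4→Bus3→City: bottleneck 8, flow now 8.
Augment Plant→Sub4→Sub1→City: bottleneck 3, flow now 11.
Augment Plant→Sub2→Bus1→City: bottleneck 3, flow now 14.
No augmenting path remains; maximum flow = 14.
In the residual graph, reachable from Plant: {Plant}.
Min-cut edges: Plant→Sub4 (11), Plant→Sub2 (3); capacity 11 + 3 = 14.
This cut is saturated, so no flow can exceed 14.

14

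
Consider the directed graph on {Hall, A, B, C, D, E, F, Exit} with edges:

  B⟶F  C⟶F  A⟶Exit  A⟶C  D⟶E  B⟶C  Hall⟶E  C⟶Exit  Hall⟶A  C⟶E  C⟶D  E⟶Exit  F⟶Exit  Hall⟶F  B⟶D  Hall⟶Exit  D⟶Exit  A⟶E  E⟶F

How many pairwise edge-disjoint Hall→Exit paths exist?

4

Assign every edge capacity 1; by Menger, the answer equals the max flow.
Path Hall→Exit (+1); total 1.
Path Hall→A→Exit (+1); total 2.
Path Hall→E→Exit (+1); total 3.
Path Hall→F→Exit (+1); total 4.
No residual Hall→Exit path; max flow = 4.
Certifying cut of size 4: {Hall→A, Hall→E, Hall→Exit, Hall→F}.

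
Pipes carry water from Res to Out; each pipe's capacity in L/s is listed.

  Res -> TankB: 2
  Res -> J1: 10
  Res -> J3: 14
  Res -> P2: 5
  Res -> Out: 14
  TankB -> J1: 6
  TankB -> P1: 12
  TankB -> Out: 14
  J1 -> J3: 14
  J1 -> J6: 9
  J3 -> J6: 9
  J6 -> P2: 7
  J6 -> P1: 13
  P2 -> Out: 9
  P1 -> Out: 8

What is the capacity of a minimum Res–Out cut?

Augment Res→Out: bottleneck 14, flow now 14.
Augment Res→TankB→Out: bottleneck 2, flow now 16.
Augment Res→P2→Out: bottleneck 5, flow now 21.
Augment Res→J1→J6→P2→Out: bottleneck 4, flow now 25.
Augment Res→J1→J6→P1→Out: bottleneck 5, flow now 30.
Augment Res→J3→J6→P1→Out: bottleneck 3, flow now 33.
No augmenting path remains; maximum flow = 33.
By max-flow min-cut, the minimum cut capacity equals the max flow.
In the residual graph, reachable from Res: {Res, J1, J3, J6, P2, P1}.
Min-cut edges: Res→TankB (2), Res→Out (14), P2→Out (9), P1→Out (8); capacity 2 + 14 + 9 + 8 = 33.

33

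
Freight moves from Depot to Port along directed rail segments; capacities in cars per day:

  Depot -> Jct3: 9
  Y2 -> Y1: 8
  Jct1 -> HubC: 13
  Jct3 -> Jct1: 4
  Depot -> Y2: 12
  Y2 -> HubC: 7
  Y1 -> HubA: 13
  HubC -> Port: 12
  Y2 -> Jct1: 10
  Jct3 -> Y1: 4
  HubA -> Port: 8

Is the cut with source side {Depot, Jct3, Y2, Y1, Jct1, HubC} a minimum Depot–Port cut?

No — its capacity is 25, but the minimum cut has capacity 20.

Given cut capacity: 13 + 12 = 25.
Augment Depot→Y2→HubC→Port: bottleneck 7, flow now 7.
Augment Depot→Jct3→Y1→HubA→Port: bottleneck 4, flow now 11.
Augment Depot→Jct3→Jct1→HubC→Port: bottleneck 4, flow now 15.
Augment Depot→Y2→Y1→HubA→Port: bottleneck 4, flow now 19.
Augment Depot→Y2→Jct1→HubC→Port: bottleneck 1, flow now 20.
No augmenting path remains; maximum flow = 20.
In the residual graph, reachable from Depot: {Depot, Jct3}.
Min-cut edges: Depot→Y2 (12), Jct3→Y1 (4), Jct3→Jct1 (4); capacity 12 + 4 + 4 = 20.
Cut capacity 25 exceeds the max flow 20, so it is not minimum.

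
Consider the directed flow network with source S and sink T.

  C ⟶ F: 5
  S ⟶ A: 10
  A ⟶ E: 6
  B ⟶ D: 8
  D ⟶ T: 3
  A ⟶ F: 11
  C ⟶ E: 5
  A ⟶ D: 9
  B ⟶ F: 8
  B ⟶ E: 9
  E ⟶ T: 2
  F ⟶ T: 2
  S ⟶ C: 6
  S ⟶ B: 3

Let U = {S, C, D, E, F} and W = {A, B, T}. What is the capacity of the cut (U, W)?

20

Edges leaving {S, C, D, E, F}: S→A (10), S→B (3), D→T (3), E→T (2), F→T (2).
Cut capacity = 10 + 3 + 3 + 2 + 2 = 20.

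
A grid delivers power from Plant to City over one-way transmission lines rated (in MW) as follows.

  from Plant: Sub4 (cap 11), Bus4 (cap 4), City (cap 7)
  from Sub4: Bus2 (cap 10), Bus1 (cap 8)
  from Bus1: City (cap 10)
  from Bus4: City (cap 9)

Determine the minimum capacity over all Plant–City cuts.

19

Augment Plant→City: bottleneck 7, flow now 7.
Augment Plant→Bus4→City: bottleneck 4, flow now 11.
Augment Plant→Sub4→Bus1→City: bottleneck 8, flow now 19.
No augmenting path remains; maximum flow = 19.
By max-flow min-cut, the minimum cut capacity equals the max flow.
In the residual graph, reachable from Plant: {Plant, Sub4, Bus2}.
Min-cut edges: Plant→Bus4 (4), Plant→City (7), Sub4→Bus1 (8); capacity 4 + 7 + 8 = 19.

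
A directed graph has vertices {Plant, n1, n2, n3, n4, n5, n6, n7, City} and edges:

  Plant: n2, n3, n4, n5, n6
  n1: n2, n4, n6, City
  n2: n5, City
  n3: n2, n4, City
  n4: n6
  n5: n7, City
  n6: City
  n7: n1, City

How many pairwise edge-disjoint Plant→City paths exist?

Assign every edge capacity 1; by Menger, the answer equals the max flow.
Path Plant→n2→City (+1); total 1.
Path Plant→n3→City (+1); total 2.
Path Plant→n5→City (+1); total 3.
Path Plant→n6→City (+1); total 4.
No residual Plant→City path; max flow = 4.
Certifying cut of size 4: {Plant→n2, Plant→n3, Plant→n5, n6→City}.

4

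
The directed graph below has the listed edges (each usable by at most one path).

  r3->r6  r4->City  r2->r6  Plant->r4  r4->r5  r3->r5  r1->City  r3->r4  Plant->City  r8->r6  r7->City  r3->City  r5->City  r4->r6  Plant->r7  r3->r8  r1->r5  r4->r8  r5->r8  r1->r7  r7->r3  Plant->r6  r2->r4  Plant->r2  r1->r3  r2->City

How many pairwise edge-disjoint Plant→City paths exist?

4

Assign every edge capacity 1; by Menger, the answer equals the max flow.
Path Plant→City (+1); total 1.
Path Plant→r2→City (+1); total 2.
Path Plant→r4→City (+1); total 3.
Path Plant→r7→City (+1); total 4.
No residual Plant→City path; max flow = 4.
Certifying cut of size 4: {Plant→City, Plant→r2, Plant→r4, Plant→r7}.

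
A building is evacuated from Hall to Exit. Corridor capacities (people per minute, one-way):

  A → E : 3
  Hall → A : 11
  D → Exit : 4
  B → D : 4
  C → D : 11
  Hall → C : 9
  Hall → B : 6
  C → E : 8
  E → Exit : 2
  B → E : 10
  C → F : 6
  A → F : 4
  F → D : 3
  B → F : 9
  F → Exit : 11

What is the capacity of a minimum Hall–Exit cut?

17

Augment Hall→A→E→Exit: bottleneck 2, flow now 2.
Augment Hall→A→F→Exit: bottleneck 4, flow now 6.
Augment Hall→B→D→Exit: bottleneck 4, flow now 10.
Augment Hall→B→F→Exit: bottleneck 2, flow now 12.
Augment Hall→C→F→Exit: bottleneck 5, flow now 17.
No augmenting path remains; maximum flow = 17.
By max-flow min-cut, the minimum cut capacity equals the max flow.
In the residual graph, reachable from Hall: {Hall, A, B, C, D, E, F}.
Min-cut edges: D→Exit (4), E→Exit (2), F→Exit (11); capacity 4 + 2 + 11 = 17.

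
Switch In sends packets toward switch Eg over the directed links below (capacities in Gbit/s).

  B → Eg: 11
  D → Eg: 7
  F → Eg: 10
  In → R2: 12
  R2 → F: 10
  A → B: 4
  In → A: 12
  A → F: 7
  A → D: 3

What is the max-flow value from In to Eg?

17

Augment In→A→B→Eg: bottleneck 4, flow now 4.
Augment In→A→F→Eg: bottleneck 7, flow now 11.
Augment In→A→D→Eg: bottleneck 1, flow now 12.
Augment In→R2→F→Eg: bottleneck 3, flow now 15.
Augment In→R2→F→A→D→Eg: bottleneck 2, flow now 17. (uses reverse residual edge)
No augmenting path remains; maximum flow = 17.
In the residual graph, reachable from In: {In, A, R2, F}.
Min-cut edges: A→B (4), A→D (3), F→Eg (10); capacity 4 + 3 + 10 = 17.
This cut is saturated, so no flow can exceed 17.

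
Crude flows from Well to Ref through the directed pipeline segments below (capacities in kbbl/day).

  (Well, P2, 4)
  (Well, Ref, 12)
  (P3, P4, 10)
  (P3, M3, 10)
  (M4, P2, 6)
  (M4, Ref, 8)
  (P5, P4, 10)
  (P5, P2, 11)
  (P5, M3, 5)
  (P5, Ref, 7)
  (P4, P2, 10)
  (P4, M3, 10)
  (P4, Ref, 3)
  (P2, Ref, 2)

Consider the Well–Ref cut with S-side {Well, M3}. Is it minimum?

No — its capacity is 16, but the minimum cut has capacity 14.

Given cut capacity: 4 + 12 = 16.
Augment Well→Ref: bottleneck 12, flow now 12.
Augment Well→P2→Ref: bottleneck 2, flow now 14.
No augmenting path remains; maximum flow = 14.
In the residual graph, reachable from Well: {Well, P2}.
Min-cut edges: Well→Ref (12), P2→Ref (2); capacity 12 + 2 = 14.
Cut capacity 16 exceeds the max flow 14, so it is not minimum.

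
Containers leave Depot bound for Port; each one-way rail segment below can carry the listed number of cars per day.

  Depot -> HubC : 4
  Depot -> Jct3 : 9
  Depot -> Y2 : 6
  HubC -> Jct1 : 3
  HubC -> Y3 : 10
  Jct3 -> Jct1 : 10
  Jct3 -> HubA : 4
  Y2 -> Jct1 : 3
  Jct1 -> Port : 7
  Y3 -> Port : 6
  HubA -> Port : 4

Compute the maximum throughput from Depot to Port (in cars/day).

Augment Depot→HubC→Jct1→Port: bottleneck 3, flow now 3.
Augment Depot→HubC→Y3→Port: bottleneck 1, flow now 4.
Augment Depot→Jct3→Jct1→Port: bottleneck 4, flow now 8.
Augment Depot→Jct3→HubA→Port: bottleneck 4, flow now 12.
Augment Depot→Jct3→Jct1→HubC→Y3→Port: bottleneck 1, flow now 13. (uses reverse residual edge)
Augment Depot→Y2→Jct1→HubC→Y3→Port: bottleneck 2, flow now 15. (uses reverse residual edge)
No augmenting path remains; maximum flow = 15.
In the residual graph, reachable from Depot: {Depot, Jct3, Y2, Jct1}.
Min-cut edges: Depot→HubC (4), Jct3→HubA (4), Jct1→Port (7); capacity 4 + 4 + 7 = 15.
This cut is saturated, so no flow can exceed 15.

15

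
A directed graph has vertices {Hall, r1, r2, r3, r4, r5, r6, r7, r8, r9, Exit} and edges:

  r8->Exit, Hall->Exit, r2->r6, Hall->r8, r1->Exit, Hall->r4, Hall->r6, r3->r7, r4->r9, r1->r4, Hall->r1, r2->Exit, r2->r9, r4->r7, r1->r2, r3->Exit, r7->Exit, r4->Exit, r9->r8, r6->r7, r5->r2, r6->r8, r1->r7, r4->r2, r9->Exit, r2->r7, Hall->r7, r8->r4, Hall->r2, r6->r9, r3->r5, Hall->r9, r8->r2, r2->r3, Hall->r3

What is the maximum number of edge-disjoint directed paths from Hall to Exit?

Assign every edge capacity 1; by Menger, the answer equals the max flow.
Path Hall→Exit (+1); total 1.
Path Hall→r1→Exit (+1); total 2.
Path Hall→r2→Exit (+1); total 3.
Path Hall→r3→Exit (+1); total 4.
Path Hall→r4→Exit (+1); total 5.
Path Hall→r7→Exit (+1); total 6.
Path Hall→r8→Exit (+1); total 7.
Path Hall→r9→Exit (+1); total 8.
No residual Hall→Exit path; max flow = 8.
Certifying cut of size 8: {Hall→Exit, Hall→r1, r2→Exit, r3→Exit, r4→Exit, r7→Exit, r8→Exit, r9→Exit}.

8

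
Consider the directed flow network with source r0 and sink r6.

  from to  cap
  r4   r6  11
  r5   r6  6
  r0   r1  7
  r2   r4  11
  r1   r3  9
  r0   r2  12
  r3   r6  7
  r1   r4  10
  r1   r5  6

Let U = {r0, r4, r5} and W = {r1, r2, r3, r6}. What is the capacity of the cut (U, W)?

36

Edges leaving {r0, r4, r5}: r0→r1 (7), r0→r2 (12), r4→r6 (11), r5→r6 (6).
Cut capacity = 7 + 12 + 11 + 6 = 36.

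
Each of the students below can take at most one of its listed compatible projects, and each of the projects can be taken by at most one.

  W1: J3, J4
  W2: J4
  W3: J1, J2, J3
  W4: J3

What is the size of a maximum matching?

3

Unit-capacity flow: source→left, listed edges, right→sink; max matching = max flow.
Augmenting path W1→J3 (+1); matched 1.
Augmenting path W2→J4 (+1); matched 2.
Augmenting path W3→J1 (+1); matched 3.
No augmenting path remains; maximum matching = 3.
König certificate: {W3, J3, J4} is a vertex cover of size 3 (every listed pair touches it), so no matching can be larger.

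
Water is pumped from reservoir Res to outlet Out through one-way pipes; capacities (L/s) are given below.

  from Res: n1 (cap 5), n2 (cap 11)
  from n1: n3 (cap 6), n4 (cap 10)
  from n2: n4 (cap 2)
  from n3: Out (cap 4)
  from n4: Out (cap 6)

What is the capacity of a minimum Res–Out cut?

Augment Res→n1→n3→Out: bottleneck 4, flow now 4.
Augment Res→n1→n4→Out: bottleneck 1, flow now 5.
Augment Res→n2→n4→Out: bottleneck 2, flow now 7.
No augmenting path remains; maximum flow = 7.
By max-flow min-cut, the minimum cut capacity equals the max flow.
In the residual graph, reachable from Res: {Res, n2}.
Min-cut edges: Res→n1 (5), n2→n4 (2); capacity 5 + 2 = 7.

7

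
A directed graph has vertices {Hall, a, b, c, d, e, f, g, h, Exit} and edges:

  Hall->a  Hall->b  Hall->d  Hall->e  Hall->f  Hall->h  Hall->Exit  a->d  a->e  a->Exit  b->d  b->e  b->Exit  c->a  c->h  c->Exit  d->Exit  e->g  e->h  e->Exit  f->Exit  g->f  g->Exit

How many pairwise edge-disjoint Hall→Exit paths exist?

Assign every edge capacity 1; by Menger, the answer equals the max flow.
Path Hall→Exit (+1); total 1.
Path Hall→a→Exit (+1); total 2.
Path Hall→b→Exit (+1); total 3.
Path Hall→d→Exit (+1); total 4.
Path Hall→e→Exit (+1); total 5.
Path Hall→f→Exit (+1); total 6.
No residual Hall→Exit path; max flow = 6.
Certifying cut of size 6: {Hall→Exit, Hall→a, Hall→b, Hall→d, Hall→e, Hall→f}.

6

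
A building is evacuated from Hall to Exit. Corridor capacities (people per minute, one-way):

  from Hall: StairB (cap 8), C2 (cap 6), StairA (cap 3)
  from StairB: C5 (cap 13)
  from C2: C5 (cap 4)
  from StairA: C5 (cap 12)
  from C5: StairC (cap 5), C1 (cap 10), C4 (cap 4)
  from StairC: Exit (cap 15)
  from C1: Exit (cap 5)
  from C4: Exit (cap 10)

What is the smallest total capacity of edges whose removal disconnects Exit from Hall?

Augment Hall→StairB→C5→StairC→Exit: bottleneck 5, flow now 5.
Augment Hall→StairB→C5→C1→Exit: bottleneck 3, flow now 8.
Augment Hall→C2→C5→C1→Exit: bottleneck 2, flow now 10.
Augment Hall→C2→C5→C4→Exit: bottleneck 2, flow now 12.
Augment Hall→StairA→C5→C4→Exit: bottleneck 2, flow now 14.
No augmenting path remains; maximum flow = 14.
By max-flow min-cut, the minimum cut capacity equals the max flow.
In the residual graph, reachable from Hall: {Hall, StairB, C2, StairA, C5, C1}.
Min-cut edges: C5→StairC (5), C5→C4 (4), C1→Exit (5); capacity 5 + 4 + 5 = 14.

14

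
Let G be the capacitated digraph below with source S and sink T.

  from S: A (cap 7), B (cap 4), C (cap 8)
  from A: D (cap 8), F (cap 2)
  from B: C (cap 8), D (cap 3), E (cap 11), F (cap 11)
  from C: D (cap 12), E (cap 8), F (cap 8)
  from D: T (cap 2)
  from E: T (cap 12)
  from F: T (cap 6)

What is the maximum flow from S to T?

Augment S→A→D→T: bottleneck 2, flow now 2.
Augment S→A→F→T: bottleneck 2, flow now 4.
Augment S→B→E→T: bottleneck 4, flow now 8.
Augment S→C→E→T: bottleneck 8, flow now 16.
No augmenting path remains; maximum flow = 16.
In the residual graph, reachable from S: {S, A, D}.
Min-cut edges: S→B (4), S→C (8), A→F (2), D→T (2); capacity 4 + 8 + 2 + 2 = 16.
This cut is saturated, so no flow can exceed 16.

16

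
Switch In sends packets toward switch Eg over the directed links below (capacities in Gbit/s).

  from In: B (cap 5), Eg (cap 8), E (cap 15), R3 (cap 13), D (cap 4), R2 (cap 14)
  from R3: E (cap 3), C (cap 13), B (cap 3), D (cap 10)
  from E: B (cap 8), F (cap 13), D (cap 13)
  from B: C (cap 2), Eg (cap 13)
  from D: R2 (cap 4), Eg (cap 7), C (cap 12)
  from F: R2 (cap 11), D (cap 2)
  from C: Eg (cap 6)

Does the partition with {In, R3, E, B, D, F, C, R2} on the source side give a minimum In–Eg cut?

Given cut capacity: 8 + 13 + 7 + 6 = 34.
Augment In→Eg: bottleneck 8, flow now 8.
Augment In→B→Eg: bottleneck 5, flow now 13.
Augment In→D→Eg: bottleneck 4, flow now 17.
Augment In→R3→B→Eg: bottleneck 3, flow now 20.
Augment In→R3→D→Eg: bottleneck 3, flow now 23.
Augment In→R3→C→Eg: bottleneck 6, flow now 29.
Augment In→E→B→Eg: bottleneck 5, flow now 34.
No augmenting path remains; maximum flow = 34.
Cut capacity 34 equals the max flow, so it is a minimum cut.

Yes — it is a minimum cut (capacity 34).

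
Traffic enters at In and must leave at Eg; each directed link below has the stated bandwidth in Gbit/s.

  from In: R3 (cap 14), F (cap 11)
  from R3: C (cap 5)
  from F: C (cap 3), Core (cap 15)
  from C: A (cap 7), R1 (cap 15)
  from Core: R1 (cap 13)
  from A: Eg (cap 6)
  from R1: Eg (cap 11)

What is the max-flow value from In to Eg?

16

Augment In→R3→C→A→Eg: bottleneck 5, flow now 5.
Augment In→F→C→A→Eg: bottleneck 1, flow now 6.
Augment In→F→C→R1→Eg: bottleneck 2, flow now 8.
Augment In→F→Core→R1→Eg: bottleneck 8, flow now 16.
No augmenting path remains; maximum flow = 16.
In the residual graph, reachable from In: {In, R3}.
Min-cut edges: In→F (11), R3→C (5); capacity 11 + 5 = 16.
This cut is saturated, so no flow can exceed 16.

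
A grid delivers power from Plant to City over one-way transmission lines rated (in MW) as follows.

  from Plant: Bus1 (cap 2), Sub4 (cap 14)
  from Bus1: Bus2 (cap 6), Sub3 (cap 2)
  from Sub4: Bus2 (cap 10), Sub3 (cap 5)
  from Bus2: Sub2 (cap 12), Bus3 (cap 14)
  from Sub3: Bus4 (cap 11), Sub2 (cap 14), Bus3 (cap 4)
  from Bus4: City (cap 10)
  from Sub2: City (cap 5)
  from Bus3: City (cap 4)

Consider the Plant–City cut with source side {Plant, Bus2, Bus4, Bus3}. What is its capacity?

42

Edges leaving {Plant, Bus2, Bus4, Bus3}: Plant→Bus1 (2), Plant→Sub4 (14), Bus2→Sub2 (12), Bus4→City (10), Bus3→City (4).
Cut capacity = 2 + 14 + 12 + 10 + 4 = 42.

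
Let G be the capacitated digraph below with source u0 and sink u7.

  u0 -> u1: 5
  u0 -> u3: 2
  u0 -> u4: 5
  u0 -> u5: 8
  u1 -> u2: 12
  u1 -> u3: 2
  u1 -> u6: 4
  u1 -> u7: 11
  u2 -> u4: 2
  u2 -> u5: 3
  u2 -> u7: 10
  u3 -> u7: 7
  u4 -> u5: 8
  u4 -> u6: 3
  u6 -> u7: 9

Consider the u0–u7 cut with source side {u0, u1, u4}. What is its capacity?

Edges leaving {u0, u1, u4}: u0→u3 (2), u0→u5 (8), u1→u2 (12), u1→u3 (2), u1→u6 (4), u1→u7 (11), u4→u5 (8), u4→u6 (3).
Cut capacity = 2 + 8 + 12 + 2 + 4 + 11 + 8 + 3 = 50.

50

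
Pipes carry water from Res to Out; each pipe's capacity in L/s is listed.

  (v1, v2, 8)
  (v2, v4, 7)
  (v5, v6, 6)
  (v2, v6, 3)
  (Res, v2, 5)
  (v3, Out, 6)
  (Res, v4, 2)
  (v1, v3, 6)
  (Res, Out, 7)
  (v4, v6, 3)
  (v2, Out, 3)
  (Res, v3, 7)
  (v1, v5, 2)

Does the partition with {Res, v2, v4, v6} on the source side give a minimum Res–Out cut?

Given cut capacity: 7 + 7 + 3 = 17.
Augment Res→Out: bottleneck 7, flow now 7.
Augment Res→v2→Out: bottleneck 3, flow now 10.
Augment Res→v3→Out: bottleneck 6, flow now 16.
No augmenting path remains; maximum flow = 16.
In the residual graph, reachable from Res: {Res, v2, v3, v4, v6}.
Min-cut edges: Res→Out (7), v2→Out (3), v3→Out (6); capacity 7 + 3 + 6 = 16.
Cut capacity 17 exceeds the max flow 16, so it is not minimum.

No — its capacity is 17, but the minimum cut has capacity 16.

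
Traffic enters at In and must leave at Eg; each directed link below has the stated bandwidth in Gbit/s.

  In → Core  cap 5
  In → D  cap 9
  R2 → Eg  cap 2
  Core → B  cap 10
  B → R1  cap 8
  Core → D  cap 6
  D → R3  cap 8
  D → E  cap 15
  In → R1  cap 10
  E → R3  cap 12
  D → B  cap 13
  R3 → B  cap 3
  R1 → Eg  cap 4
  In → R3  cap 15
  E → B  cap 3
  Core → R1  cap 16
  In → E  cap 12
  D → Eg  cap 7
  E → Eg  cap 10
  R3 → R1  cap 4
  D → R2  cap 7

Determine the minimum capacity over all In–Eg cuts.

Augment In→D→Eg: bottleneck 7, flow now 7.
Augment In→E→Eg: bottleneck 10, flow now 17.
Augment In→R1→Eg: bottleneck 4, flow now 21.
Augment In→D→R2→Eg: bottleneck 2, flow now 23.
No augmenting path remains; maximum flow = 23.
By max-flow min-cut, the minimum cut capacity equals the max flow.
In the residual graph, reachable from In: {In, Core, D, E, R2, R3, B, R1}.
Min-cut edges: D→Eg (7), E→Eg (10), R2→Eg (2), R1→Eg (4); capacity 7 + 10 + 2 + 4 = 23.

23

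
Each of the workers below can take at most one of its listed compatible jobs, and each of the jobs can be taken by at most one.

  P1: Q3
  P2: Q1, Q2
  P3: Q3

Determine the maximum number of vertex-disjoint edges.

2

Unit-capacity flow: source→left, listed edges, right→sink; max matching = max flow.
Augmenting path P1→Q3 (+1); matched 1.
Augmenting path P2→Q1 (+1); matched 2.
No augmenting path remains; maximum matching = 2.
König certificate: {P2, Q3} is a vertex cover of size 2 (every listed pair touches it), so no matching can be larger.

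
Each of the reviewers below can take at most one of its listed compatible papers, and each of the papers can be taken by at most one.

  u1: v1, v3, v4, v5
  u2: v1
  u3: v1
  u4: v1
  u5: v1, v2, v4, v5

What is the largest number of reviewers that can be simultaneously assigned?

3

Unit-capacity flow: source→left, listed edges, right→sink; max matching = max flow.
Augmenting path u1→v1 (+1); matched 1.
Augmenting path u5→v2 (+1); matched 2.
Augmenting path u2→v1→u1→v3 (+1); matched 3.
No augmenting path remains; maximum matching = 3.
König certificate: {u1, u5, v1} is a vertex cover of size 3 (every listed pair touches it), so no matching can be larger.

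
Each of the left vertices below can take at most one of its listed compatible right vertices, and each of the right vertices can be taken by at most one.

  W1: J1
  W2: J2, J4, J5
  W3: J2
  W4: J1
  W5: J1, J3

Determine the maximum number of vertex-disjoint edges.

Unit-capacity flow: source→left, listed edges, right→sink; max matching = max flow.
Augmenting path W1→J1 (+1); matched 1.
Augmenting path W2→J2 (+1); matched 2.
Augmenting path W5→J3 (+1); matched 3.
Augmenting path W3→J2→W2→J4 (+1); matched 4.
No augmenting path remains; maximum matching = 4.
König certificate: {W2, W3, W5, J1} is a vertex cover of size 4 (every listed pair touches it), so no matching can be larger.

4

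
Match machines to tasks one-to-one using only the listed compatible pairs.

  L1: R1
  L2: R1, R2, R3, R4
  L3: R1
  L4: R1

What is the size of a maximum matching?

Unit-capacity flow: source→left, listed edges, right→sink; max matching = max flow.
Augmenting path L1→R1 (+1); matched 1.
Augmenting path L2→R2 (+1); matched 2.
No augmenting path remains; maximum matching = 2.
König certificate: {L2, R1} is a vertex cover of size 2 (every listed pair touches it), so no matching can be larger.

2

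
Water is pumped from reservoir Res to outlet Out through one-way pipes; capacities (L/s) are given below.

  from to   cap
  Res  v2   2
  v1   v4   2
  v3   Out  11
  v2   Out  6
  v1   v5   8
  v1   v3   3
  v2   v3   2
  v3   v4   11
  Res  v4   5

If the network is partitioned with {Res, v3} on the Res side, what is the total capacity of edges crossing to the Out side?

Edges leaving {Res, v3}: Res→v2 (2), Res→v4 (5), v3→v4 (11), v3→Out (11).
Cut capacity = 2 + 5 + 11 + 11 = 29.

29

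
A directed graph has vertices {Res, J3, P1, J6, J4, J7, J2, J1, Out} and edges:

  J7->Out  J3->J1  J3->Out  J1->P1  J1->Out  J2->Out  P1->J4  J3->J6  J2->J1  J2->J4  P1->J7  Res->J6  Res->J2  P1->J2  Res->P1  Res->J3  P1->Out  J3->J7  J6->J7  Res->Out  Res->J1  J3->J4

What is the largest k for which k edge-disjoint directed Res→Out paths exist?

6

Assign every edge capacity 1; by Menger, the answer equals the max flow.
Path Res→Out (+1); total 1.
Path Res→J3→Out (+1); total 2.
Path Res→P1→Out (+1); total 3.
Path Res→J2→Out (+1); total 4.
Path Res→J1→Out (+1); total 5.
Path Res→J6→J7→Out (+1); total 6.
No residual Res→Out path; max flow = 6.
Certifying cut of size 6: {Res→J1, Res→J2, Res→J3, Res→J6, Res→Out, Res→P1}.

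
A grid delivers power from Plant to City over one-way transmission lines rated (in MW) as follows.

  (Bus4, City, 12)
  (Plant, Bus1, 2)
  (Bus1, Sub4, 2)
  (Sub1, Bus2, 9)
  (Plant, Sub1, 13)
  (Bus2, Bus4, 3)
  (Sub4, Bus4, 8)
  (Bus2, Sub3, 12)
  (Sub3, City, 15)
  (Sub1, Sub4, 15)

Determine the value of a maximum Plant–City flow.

15

Augment Plant→Sub1→Sub4→Bus4→City: bottleneck 8, flow now 8.
Augment Plant→Sub1→Bus2→Bus4→City: bottleneck 3, flow now 11.
Augment Plant→Sub1→Bus2→Sub3→City: bottleneck 2, flow now 13.
Augment Plant→Bus1→Sub4→Sub1→Bus2→Sub3→City: bottleneck 2, flow now 15. (uses reverse residual edge)
No augmenting path remains; maximum flow = 15.
In the residual graph, reachable from Plant: {Plant}.
Min-cut edges: Plant→Sub1 (13), Plant→Bus1 (2); capacity 13 + 2 = 15.
This cut is saturated, so no flow can exceed 15.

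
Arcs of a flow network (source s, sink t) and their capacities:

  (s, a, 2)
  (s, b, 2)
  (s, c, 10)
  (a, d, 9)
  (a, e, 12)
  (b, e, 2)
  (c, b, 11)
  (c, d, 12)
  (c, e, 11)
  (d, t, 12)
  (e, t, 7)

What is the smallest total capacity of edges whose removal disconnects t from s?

14

Augment s→a→d→t: bottleneck 2, flow now 2.
Augment s→b→e→t: bottleneck 2, flow now 4.
Augment s→c→d→t: bottleneck 10, flow now 14.
No augmenting path remains; maximum flow = 14.
By max-flow min-cut, the minimum cut capacity equals the max flow.
In the residual graph, reachable from s: {s}.
Min-cut edges: s→a (2), s→b (2), s→c (10); capacity 2 + 2 + 10 = 14.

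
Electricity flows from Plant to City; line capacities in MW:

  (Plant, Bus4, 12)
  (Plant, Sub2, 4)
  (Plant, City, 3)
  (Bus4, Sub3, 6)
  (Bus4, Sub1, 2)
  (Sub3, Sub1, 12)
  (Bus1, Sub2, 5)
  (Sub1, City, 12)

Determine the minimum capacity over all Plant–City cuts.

Augment Plant→City: bottleneck 3, flow now 3.
Augment Plant→Bus4→Sub1→City: bottleneck 2, flow now 5.
Augment Plant→Bus4→Sub3→Sub1→City: bottleneck 6, flow now 11.
No augmenting path remains; maximum flow = 11.
By max-flow min-cut, the minimum cut capacity equals the max flow.
In the residual graph, reachable from Plant: {Plant, Bus4, Sub2}.
Min-cut edges: Plant→City (3), Bus4→Sub3 (6), Bus4→Sub1 (2); capacity 3 + 6 + 2 = 11.

11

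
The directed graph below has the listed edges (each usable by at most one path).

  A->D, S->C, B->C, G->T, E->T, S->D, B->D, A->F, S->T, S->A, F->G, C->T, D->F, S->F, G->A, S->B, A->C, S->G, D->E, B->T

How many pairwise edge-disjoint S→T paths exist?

5

Assign every edge capacity 1; by Menger, the answer equals the max flow.
Path S→T (+1); total 1.
Path S→B→T (+1); total 2.
Path S→C→T (+1); total 3.
Path S→G→T (+1); total 4.
Path S→D→E→T (+1); total 5.
No residual S→T path; max flow = 5.
Certifying cut of size 5: {C→T, D→E, G→T, S→B, S→T}.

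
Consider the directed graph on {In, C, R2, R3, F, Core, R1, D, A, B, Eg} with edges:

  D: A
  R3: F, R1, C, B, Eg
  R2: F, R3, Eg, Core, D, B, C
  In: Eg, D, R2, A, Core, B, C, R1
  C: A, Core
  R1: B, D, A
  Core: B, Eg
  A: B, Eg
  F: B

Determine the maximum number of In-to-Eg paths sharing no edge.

4

Assign every edge capacity 1; by Menger, the answer equals the max flow.
Path In→Eg (+1); total 1.
Path In→R2→Eg (+1); total 2.
Path In→Core→Eg (+1); total 3.
Path In→A→Eg (+1); total 4.
No residual In→Eg path; max flow = 4.
Certifying cut of size 4: {A→Eg, Core→Eg, In→Eg, In→R2}.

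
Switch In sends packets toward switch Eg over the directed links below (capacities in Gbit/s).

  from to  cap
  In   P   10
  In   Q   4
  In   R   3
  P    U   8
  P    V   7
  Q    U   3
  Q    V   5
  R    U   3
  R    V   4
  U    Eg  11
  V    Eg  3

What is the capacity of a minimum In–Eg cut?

14

Augment In→P→U→Eg: bottleneck 8, flow now 8.
Augment In→P→V→Eg: bottleneck 2, flow now 10.
Augment In→Q→U→Eg: bottleneck 3, flow now 13.
Augment In→Q→V→Eg: bottleneck 1, flow now 14.
No augmenting path remains; maximum flow = 14.
By max-flow min-cut, the minimum cut capacity equals the max flow.
In the residual graph, reachable from In: {In, P, Q, R, U, V}.
Min-cut edges: U→Eg (11), V→Eg (3); capacity 11 + 3 = 14.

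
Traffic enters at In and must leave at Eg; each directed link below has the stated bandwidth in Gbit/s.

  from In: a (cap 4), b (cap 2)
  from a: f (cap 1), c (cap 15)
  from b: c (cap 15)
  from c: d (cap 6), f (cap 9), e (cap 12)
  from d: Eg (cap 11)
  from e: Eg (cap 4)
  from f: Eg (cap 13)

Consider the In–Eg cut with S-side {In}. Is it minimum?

Given cut capacity: 4 + 2 = 6.
Augment In→a→f→Eg: bottleneck 1, flow now 1.
Augment In→a→c→d→Eg: bottleneck 3, flow now 4.
Augment In→b→c→d→Eg: bottleneck 2, flow now 6.
No augmenting path remains; maximum flow = 6.
Cut capacity 6 equals the max flow, so it is a minimum cut.

Yes — it is a minimum cut (capacity 6).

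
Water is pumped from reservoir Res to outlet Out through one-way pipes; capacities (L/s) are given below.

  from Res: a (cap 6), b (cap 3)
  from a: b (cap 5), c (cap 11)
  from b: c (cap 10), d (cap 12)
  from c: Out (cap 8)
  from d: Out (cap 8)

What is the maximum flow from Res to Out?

9

Augment Res→a→c→Out: bottleneck 6, flow now 6.
Augment Res→b→c→Out: bottleneck 2, flow now 8.
Augment Res→b→d→Out: bottleneck 1, flow now 9.
No augmenting path remains; maximum flow = 9.
In the residual graph, reachable from Res: {Res}.
Min-cut edges: Res→a (6), Res→b (3); capacity 6 + 3 = 9.
This cut is saturated, so no flow can exceed 9.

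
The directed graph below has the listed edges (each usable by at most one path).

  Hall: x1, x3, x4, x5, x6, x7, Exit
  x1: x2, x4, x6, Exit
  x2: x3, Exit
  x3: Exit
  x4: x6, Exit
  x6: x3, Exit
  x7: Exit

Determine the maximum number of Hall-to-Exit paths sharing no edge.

Assign every edge capacity 1; by Menger, the answer equals the max flow.
Path Hall→Exit (+1); total 1.
Path Hall→x1→Exit (+1); total 2.
Path Hall→x3→Exit (+1); total 3.
Path Hall→x4→Exit (+1); total 4.
Path Hall→x6→Exit (+1); total 5.
Path Hall→x7→Exit (+1); total 6.
No residual Hall→Exit path; max flow = 6.
Certifying cut of size 6: {Hall→Exit, Hall→x1, Hall→x3, Hall→x4, Hall→x6, Hall→x7}.

6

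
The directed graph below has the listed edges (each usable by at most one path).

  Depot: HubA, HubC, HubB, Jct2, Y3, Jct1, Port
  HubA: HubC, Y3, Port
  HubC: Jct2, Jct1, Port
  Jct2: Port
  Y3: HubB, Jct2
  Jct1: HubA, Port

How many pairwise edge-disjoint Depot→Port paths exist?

Assign every edge capacity 1; by Menger, the answer equals the max flow.
Path Depot→Port (+1); total 1.
Path Depot→HubA→Port (+1); total 2.
Path Depot→HubC→Port (+1); total 3.
Path Depot→Jct2→Port (+1); total 4.
Path Depot→Jct1→Port (+1); total 5.
No residual Depot→Port path; max flow = 5.
Certifying cut of size 5: {Depot→HubA, Depot→HubC, Depot→Jct1, Depot→Port, Jct2→Port}.

5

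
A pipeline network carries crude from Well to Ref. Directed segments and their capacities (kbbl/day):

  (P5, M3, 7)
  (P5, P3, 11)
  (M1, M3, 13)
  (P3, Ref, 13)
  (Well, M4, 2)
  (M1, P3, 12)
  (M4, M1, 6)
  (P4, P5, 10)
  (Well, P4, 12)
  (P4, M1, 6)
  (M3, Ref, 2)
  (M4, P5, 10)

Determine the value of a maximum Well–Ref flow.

14

Augment Well→M4→P5→P3→Ref: bottleneck 2, flow now 2.
Augment Well→P4→P5→P3→Ref: bottleneck 9, flow now 11.
Augment Well→P4→P5→M3→Ref: bottleneck 1, flow now 12.
Augment Well→P4→M1→P3→Ref: bottleneck 2, flow now 14.
No augmenting path remains; maximum flow = 14.
In the residual graph, reachable from Well: {Well}.
Min-cut edges: Well→M4 (2), Well→P4 (12); capacity 2 + 12 = 14.
This cut is saturated, so no flow can exceed 14.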